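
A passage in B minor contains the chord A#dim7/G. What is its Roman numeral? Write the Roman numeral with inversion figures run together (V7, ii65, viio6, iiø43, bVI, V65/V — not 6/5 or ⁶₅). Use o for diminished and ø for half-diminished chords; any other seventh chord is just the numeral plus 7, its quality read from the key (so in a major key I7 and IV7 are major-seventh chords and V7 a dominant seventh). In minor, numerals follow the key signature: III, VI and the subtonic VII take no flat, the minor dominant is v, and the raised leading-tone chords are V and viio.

Stacked in thirds the chord is A#-C#-E-G: a fully diminished seventh chord on A#.
A# is scale degree 7 in B minor, and a fully diminished seventh chord on that degree is written viio7.
With G in the bass the chord is in third inversion, so the figured bass is 42.

viio42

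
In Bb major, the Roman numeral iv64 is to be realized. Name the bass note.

iv in Bb major has root Eb; the chord is Eb-Gb-Bb.
The figure 64 means second inversion — the fifth is in the bass.

Bb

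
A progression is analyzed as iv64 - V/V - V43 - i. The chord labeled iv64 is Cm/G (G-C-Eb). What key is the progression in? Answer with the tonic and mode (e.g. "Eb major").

iv64 is given as G-C-Eb — a minor triad with root C.
If C is scale degree 4 and the mode makes that degree carry a minor triad, the tonic is G and the mode is minor.

G minor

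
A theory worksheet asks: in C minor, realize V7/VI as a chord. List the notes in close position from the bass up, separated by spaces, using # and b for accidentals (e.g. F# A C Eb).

V7/VI is a secondary dominant — the dominant seventh of VI. VI in C minor is Ab, so the applied chord's root is Eb, a perfect fifth above.
Building a dominant seventh chord on Eb gives Eb-G-Bb-Db.

Eb G Bb Db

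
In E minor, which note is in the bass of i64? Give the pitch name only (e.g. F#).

B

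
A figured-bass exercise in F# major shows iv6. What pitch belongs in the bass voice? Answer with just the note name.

iv in F# major has root B; the chord is B-D-F#.
The figure 6 means first inversion — the third is in the bass.

D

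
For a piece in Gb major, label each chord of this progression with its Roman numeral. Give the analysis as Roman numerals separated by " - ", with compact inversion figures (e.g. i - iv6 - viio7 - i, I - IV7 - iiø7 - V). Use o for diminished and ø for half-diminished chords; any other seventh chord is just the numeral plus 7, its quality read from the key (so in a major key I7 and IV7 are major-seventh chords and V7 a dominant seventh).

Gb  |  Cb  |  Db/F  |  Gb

I - IV - V6 - I

Gb has root Gb, degree 1 in Gb major, so I.
Cb has root Cb, degree 4 in Gb major, so IV.
Db/F: major triad on Db = scale degree 5 → V6.
Gb: root Gb is the tonic; major triad there is I.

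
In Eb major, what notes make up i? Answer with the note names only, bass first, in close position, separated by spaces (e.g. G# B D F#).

Eb Gb Bb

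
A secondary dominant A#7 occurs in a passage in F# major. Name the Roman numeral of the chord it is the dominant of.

vi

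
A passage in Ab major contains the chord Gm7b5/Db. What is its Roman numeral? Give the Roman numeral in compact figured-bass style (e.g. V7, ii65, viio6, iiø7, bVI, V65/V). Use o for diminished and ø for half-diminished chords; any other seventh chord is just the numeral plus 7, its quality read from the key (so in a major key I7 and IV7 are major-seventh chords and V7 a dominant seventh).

viiø43

Stacked in thirds the chord is G-Bb-Db-F: a half-diminished seventh chord on G.
In Ab major, G is the leading tone; the diatonic half-diminished seventh chord there is viiø7.
With Db in the bass the chord is in second inversion, so the figured bass is 43.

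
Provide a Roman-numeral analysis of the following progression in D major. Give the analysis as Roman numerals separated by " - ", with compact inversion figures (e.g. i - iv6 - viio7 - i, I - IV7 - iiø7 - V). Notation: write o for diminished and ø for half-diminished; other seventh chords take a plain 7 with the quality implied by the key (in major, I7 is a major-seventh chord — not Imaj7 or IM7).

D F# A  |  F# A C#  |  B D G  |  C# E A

I - iii - IV6 - V6

D-F#-A has root D, degree 1 in D major, so I.
F#-A-C# has root F#, degree 3 in D major, so iii.
B-D-G has root G, degree 4 in D major, so IV6.
C#-E-A has root A, degree 5 in D major, so V6.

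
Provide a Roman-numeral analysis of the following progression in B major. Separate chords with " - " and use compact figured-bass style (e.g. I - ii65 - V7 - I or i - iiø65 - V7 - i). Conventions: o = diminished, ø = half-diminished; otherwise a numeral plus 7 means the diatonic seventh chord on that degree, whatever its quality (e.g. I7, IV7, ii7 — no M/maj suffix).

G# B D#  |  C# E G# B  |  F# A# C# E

vi - ii7 - V7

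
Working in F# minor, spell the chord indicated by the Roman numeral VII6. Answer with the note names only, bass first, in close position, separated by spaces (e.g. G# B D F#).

G# B E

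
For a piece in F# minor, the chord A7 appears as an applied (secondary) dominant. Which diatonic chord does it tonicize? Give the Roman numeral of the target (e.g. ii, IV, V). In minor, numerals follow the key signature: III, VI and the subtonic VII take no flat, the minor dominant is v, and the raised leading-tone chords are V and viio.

VI

The chord is a dominant seventh chord on A.
A dominant resolves down a perfect fifth: A → D. In F# minor, D is scale degree 6, i.e. VI.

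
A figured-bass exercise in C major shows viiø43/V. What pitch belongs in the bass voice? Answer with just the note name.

C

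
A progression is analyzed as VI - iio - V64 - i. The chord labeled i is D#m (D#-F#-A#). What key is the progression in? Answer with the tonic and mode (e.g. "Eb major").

D# minor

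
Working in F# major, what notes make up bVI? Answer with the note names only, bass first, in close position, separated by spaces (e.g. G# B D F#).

Scale degree 6 in F# major is D#; lowering it a half step gives D. bVI is a major triad on the lowered sixth degree, borrowed from the parallel minor.
So the chord is D-F#-A, a major triad.

D F# A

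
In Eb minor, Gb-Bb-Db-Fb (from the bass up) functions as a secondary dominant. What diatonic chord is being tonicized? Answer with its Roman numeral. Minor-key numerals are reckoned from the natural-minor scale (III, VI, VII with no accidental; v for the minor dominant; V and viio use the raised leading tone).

VI

The chord is a dominant seventh chord on Gb.
A dominant resolves down a perfect fifth: Gb → Cb. In Eb minor, Cb is scale degree 6, i.e. VI.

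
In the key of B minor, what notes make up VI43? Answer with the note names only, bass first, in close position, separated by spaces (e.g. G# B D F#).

The numeral's case and figure indicate a major seventh chord. In B minor its root, the submediant, is G.
Stacking thirds from G gives G-B-D-F#.
The figured bass 43 indicates second inversion, placing the fifth (D) in the bass: D-F#-G-B.

D F# G B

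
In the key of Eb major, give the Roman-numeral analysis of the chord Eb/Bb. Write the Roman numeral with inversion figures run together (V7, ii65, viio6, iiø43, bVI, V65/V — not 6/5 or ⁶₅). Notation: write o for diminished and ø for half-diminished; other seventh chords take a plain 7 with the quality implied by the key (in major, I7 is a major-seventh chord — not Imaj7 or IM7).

Stacked in thirds the chord is Eb-G-Bb: a major triad on Eb.
In Eb major, Eb is the tonic; the diatonic major triad there is I.
With Bb in the bass the chord is in second inversion, so the figured bass is 64.

I64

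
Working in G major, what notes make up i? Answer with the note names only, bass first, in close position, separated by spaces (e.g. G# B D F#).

i is the minor tonic, borrowed from the parallel minor. In G major that root is G.
So the chord is G-Bb-D, a minor triad.

G Bb D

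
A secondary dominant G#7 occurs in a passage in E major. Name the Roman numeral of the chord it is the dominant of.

vi

The chord is a dominant seventh chord on G#.
A dominant resolves down a perfect fifth: G# → C#. In E major, C# is scale degree 6, i.e. vi.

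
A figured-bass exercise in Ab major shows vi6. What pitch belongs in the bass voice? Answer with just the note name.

vi in Ab major has root F; the chord is F-Ab-C.
The figure 6 means first inversion — the third is in the bass.

Ab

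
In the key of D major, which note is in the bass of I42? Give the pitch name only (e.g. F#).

C#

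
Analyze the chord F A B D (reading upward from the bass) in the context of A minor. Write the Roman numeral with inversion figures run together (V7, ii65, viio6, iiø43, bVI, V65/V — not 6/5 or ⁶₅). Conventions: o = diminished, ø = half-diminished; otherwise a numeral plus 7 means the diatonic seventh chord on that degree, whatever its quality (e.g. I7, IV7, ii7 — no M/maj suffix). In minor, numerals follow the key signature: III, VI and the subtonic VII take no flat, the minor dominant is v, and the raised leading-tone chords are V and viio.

iiø43

Stacked in thirds the chord is B-D-F-A: a half-diminished seventh chord on B.
In A minor, B is the supertonic; the diatonic half-diminished seventh chord there is iiø7.
With F in the bass the chord is in second inversion, so the figured bass is 43.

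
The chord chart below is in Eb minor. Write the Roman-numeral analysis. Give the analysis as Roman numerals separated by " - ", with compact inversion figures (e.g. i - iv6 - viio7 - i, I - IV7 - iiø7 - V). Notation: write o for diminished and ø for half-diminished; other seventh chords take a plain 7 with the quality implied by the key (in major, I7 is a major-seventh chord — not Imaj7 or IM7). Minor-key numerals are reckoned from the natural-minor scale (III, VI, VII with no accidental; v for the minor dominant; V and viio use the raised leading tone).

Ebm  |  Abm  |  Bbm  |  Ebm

i - iv - v - i

Ebm has root Eb, degree 1 in Eb minor, so i.
Abm: root Ab is the subdominant; minor triad there is iv.
Bbm has root Bb, degree 5 in Eb minor, so v.
Ebm: minor triad on Eb = scale degree 1 → i.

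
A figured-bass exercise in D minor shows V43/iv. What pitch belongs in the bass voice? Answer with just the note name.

The applied chord V43/iv is rooted on D: D-F#-A-C.
The figure 43 means second inversion — the fifth is in the bass.

A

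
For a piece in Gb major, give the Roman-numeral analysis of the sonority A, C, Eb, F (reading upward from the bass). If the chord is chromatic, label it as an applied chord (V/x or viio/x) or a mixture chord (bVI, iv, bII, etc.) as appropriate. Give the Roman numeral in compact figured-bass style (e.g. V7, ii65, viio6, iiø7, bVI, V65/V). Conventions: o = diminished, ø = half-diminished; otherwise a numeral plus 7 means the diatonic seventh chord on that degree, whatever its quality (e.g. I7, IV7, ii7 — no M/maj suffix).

Stacked in thirds the chord is F-A-C-Eb: a dominant seventh chord on F.
F is not a diatonic chord root with this quality in Gb major, but it lies a perfect fifth above Bb (iii), so the chord functions as an applied dominant of iii.
With A in the bass the chord is in first inversion, so the figured bass is 65.

V65/iii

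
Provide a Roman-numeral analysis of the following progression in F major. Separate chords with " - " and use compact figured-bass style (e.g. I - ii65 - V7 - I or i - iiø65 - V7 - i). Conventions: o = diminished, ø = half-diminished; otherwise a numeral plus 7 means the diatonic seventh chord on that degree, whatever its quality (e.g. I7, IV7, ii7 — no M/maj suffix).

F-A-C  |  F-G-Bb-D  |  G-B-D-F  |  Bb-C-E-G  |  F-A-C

I - ii42 - V7/V - V42 - I

F-A-C: root F is the tonic; major triad there is I.
F-G-Bb-D: minor seventh chord on G = scale degree 2 → ii42.
G-B-D-F: chromatic; G is V of V, so V7/V.
Bb-C-E-G: root C is the dominant; dominant seventh chord there is V42.
F-A-C: root F is the tonic; major triad there is I.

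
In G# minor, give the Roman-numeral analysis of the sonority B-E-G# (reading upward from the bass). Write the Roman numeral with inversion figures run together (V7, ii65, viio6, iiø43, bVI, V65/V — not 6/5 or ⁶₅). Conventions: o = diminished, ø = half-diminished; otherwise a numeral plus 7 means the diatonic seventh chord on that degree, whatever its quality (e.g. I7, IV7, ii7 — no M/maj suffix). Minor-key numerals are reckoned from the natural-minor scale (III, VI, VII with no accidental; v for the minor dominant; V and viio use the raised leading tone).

VI64

Stacked in thirds the chord is E-G#-B: a major triad on E.
In G# minor, E is the submediant; the diatonic major triad there is VI.
With B in the bass the chord is in second inversion, so the figured bass is 64.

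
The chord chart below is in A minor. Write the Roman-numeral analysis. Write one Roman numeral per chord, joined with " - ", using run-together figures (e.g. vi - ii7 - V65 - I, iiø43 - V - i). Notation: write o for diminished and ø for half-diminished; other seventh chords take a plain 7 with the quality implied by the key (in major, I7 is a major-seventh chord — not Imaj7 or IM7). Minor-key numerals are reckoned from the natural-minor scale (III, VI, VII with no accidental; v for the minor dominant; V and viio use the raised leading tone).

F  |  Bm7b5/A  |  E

F has root F, degree 6 in A minor, so VI.
Bm7b5/A: half-diminished seventh chord on B = scale degree 2 → iiø42.
E: root E is the dominant; major triad there is V.

VI - iiø42 - V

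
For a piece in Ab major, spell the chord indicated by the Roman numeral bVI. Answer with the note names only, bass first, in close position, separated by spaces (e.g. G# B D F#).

Scale degree 6 in Ab major is F; lowering it a half step gives Fb. bVI is a major triad on the lowered sixth degree, borrowed from the parallel minor.
So the chord is Fb-Ab-Cb.

Fb Ab Cb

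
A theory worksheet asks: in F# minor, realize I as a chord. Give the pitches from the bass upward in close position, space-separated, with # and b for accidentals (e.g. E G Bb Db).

I is the major tonic (Picardy third), borrowed from the parallel major. In F# minor that root is F#.
So the chord is F#-A#-C#.

F# A# C#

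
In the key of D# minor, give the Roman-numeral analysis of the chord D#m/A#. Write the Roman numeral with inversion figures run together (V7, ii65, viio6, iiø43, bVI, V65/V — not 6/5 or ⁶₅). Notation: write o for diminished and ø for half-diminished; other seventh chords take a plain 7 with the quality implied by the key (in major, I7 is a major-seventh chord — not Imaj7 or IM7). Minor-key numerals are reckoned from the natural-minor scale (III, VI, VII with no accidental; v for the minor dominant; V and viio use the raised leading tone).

The pitches D#-F#-A# form a minor triad rooted on D#.
In D# minor, D# is the tonic; the diatonic minor triad there is i.
With A# in the bass the chord is in second inversion, so the figured bass is 64.

i64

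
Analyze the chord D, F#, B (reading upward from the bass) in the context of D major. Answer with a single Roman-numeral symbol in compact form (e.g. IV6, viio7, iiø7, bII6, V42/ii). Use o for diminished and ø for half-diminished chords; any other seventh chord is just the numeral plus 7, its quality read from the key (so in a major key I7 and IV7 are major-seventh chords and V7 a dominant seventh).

The pitches B-D-F# form a minor triad rooted on B.
B is scale degree 6 in D major, and a minor triad on that degree is written vi.
With D in the bass the chord is in first inversion, so the figured bass is 6.

vi6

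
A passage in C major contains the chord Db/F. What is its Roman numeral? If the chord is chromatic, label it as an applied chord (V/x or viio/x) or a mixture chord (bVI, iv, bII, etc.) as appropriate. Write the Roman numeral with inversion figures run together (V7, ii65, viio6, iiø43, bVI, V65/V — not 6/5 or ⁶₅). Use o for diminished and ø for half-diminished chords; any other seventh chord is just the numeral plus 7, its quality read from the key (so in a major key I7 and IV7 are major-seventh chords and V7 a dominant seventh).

bII6

The pitches Db-F-Ab form a major triad rooted on Db.
Db is the lowered second degree of C major (diatonic 2 would be D). This is the Neapolitan sixth — a major triad on the lowered second degree, here in its customary first inversion.
With F in the bass the chord is in first inversion, so the figured bass is 6.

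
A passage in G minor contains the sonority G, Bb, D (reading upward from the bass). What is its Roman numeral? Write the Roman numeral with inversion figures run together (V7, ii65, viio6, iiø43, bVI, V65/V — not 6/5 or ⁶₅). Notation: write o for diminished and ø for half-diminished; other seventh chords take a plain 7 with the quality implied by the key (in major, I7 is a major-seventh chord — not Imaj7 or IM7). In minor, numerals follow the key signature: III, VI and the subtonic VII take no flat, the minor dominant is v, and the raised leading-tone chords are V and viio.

The pitches G-Bb-D form a minor triad rooted on G.
In G minor, G is the tonic; the diatonic minor triad there is i.

i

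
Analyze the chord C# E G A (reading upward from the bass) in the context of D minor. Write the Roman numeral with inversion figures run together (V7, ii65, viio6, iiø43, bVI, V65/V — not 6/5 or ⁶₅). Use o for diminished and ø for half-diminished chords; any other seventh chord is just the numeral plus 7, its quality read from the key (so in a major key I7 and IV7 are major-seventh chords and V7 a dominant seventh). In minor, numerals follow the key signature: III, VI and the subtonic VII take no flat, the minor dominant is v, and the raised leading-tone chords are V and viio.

V65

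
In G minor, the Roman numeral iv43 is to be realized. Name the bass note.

iv in G minor has root C; the chord is C-Eb-G-Bb.
The figure 43 means second inversion — the fifth is in the bass.

G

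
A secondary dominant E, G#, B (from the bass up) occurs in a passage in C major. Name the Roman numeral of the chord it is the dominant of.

vi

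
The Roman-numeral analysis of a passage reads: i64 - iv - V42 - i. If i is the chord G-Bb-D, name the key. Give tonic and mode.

G minor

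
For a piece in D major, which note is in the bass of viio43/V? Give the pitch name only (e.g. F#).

The applied chord viio43/V is rooted on G#: G#-B-D-F.
The figure 43 means second inversion — the fifth is in the bass.

D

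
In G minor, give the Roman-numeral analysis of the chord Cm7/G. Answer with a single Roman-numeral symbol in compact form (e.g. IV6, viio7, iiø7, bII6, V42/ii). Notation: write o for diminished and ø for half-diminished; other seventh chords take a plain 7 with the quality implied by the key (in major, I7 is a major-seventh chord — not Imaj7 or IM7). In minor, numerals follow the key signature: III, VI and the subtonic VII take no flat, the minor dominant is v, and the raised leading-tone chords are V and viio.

iv43

The pitches C-Eb-G-Bb form a minor seventh chord rooted on C.
In G minor, C is the subdominant; the diatonic minor seventh chord there is iv7.
With G in the bass the chord is in second inversion, so the figured bass is 43.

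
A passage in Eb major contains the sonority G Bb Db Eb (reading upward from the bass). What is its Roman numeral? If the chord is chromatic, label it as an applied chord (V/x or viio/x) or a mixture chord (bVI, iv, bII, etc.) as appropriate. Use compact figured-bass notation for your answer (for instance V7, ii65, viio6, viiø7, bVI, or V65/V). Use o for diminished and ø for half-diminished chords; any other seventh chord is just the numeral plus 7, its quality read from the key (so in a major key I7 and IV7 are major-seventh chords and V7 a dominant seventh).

The pitches Eb-G-Bb-Db form a dominant seventh chord rooted on Eb.
Eb is not a diatonic chord root with this quality in Eb major, but it lies a perfect fifth above Ab (IV), so the chord functions as an applied dominant of IV.
With G in the bass the chord is in first inversion, so the figured bass is 65.

V65/IV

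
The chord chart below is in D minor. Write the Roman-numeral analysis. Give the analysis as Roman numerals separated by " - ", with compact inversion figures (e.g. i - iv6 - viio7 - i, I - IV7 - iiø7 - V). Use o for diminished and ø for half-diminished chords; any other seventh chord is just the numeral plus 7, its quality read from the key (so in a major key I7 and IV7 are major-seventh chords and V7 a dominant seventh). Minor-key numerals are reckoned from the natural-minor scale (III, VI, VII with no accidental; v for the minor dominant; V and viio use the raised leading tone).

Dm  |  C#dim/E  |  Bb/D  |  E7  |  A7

i - viio6 - VI6 - V7/V - V7

Dm: root D is the tonic; minor triad there is i.
C#dim/E has root C#, degree 7 in D minor, so viio6.
Bb/D has root Bb, degree 6 in D minor, so VI6.
E7 is the secondary dominant of V (dominant seventh chord on E): V7/V.
A7: dominant seventh chord on A = scale degree 5 → V7.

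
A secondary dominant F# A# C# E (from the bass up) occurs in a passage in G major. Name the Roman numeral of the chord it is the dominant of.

The chord is a dominant seventh chord on F#.
A dominant resolves down a perfect fifth: F# → B. In G major, B is scale degree 3, i.e. iii.

iii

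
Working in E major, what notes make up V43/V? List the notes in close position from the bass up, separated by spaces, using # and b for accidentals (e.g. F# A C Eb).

C# E F# A#

The slash means an applied dominant: we want the dominant of V. In E major, V is B major, and its dominant is built on F#.
Building a dominant seventh chord on F# gives F#-A#-C#-E.
With the 43 figure the chord is in second inversion; from the bass C# upward in close position it reads C#-E-F#-A#.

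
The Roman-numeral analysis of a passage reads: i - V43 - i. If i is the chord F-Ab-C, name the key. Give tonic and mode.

The anchor chord is a minor triad on F, labeled i.
If F is scale degree 1 and the mode makes that degree carry a minor triad, the tonic is F and the mode is minor.

F minor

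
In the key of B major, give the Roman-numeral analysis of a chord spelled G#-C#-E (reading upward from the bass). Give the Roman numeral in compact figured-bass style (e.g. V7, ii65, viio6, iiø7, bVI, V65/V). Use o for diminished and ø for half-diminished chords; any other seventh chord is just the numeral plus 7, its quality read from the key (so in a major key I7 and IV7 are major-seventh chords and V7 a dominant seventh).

ii64

Stacked in thirds the chord is C#-E-G#: a minor triad on C#.
C# is scale degree 2 in B major, and a minor triad on that degree is written ii.
With G# in the bass the chord is in second inversion, so the figured bass is 64.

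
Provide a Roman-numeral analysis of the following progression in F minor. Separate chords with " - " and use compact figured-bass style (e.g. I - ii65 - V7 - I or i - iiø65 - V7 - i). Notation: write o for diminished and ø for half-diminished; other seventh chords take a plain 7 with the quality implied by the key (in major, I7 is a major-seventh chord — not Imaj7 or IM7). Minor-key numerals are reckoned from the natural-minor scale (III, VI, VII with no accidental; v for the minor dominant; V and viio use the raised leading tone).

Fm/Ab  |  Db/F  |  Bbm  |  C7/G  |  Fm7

Fm/Ab: minor triad on F = scale degree 1 → i6.
Db/F: major triad on Db = scale degree 6 → VI6.
Bbm: minor triad on Bb = scale degree 4 → iv.
C7/G: dominant seventh chord on C = scale degree 5 → V43.
Fm7: root F is the tonic; minor seventh chord there is i7.

i6 - VI6 - iv - V43 - i7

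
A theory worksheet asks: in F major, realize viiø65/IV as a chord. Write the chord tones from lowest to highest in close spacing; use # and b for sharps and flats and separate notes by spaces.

The slash marks an applied leading-tone chord: viio of IV. In F major, IV is Bb, so the leading tone to it is A, a half step below.
Building a half-diminished seventh chord on A gives A-C-Eb-G.
With the 65 figure the chord is in first inversion; from the bass C upward in close position it reads C-Eb-G-A.

C Eb G A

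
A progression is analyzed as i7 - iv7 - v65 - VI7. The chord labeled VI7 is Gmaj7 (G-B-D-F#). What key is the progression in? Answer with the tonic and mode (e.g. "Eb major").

B minor

The chord Gmaj7 is a major seventh chord rooted on G; its label is VI7.
If G is scale degree 6 and the mode makes that degree carry a major seventh chord, the tonic is B and the mode is minor.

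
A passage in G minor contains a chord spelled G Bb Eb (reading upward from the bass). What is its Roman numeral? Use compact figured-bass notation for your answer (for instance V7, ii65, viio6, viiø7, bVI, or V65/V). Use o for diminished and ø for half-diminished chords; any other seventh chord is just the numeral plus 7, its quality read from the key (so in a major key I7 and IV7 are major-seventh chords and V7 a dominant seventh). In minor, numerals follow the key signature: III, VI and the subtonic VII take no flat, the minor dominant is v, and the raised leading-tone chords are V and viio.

The pitches Eb-G-Bb form a major triad rooted on Eb.
In G minor, Eb is the submediant; the diatonic major triad there is VI.
With G in the bass the chord is in first inversion, so the figured bass is 6.

VI6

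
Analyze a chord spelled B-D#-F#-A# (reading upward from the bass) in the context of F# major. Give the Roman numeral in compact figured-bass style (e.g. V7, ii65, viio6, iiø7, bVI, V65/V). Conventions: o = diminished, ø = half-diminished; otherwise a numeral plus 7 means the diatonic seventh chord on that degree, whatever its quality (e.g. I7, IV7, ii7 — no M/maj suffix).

IV7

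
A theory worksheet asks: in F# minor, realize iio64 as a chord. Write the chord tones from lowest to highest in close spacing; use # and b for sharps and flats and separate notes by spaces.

D G# B

The numeral's case and figure indicate a diminished triad. In F# minor its root, scale degree 2, is G#.
Stacking thirds from G# gives G#-B-D.
The figured bass 64 indicates second inversion, placing the fifth (D) in the bass: D-G#-B.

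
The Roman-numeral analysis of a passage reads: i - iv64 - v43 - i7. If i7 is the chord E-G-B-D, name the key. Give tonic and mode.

The chord Em7 is a minor seventh chord rooted on E; its label is i7.
If E is scale degree 1 and the mode makes that degree carry a minor seventh chord, the tonic is E and the mode is minor.

E minor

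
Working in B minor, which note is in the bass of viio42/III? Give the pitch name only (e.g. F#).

Bb

The applied chord viio42/III is rooted on C#: C#-E-G-Bb.
The figure 42 means third inversion — the seventh is in the bass.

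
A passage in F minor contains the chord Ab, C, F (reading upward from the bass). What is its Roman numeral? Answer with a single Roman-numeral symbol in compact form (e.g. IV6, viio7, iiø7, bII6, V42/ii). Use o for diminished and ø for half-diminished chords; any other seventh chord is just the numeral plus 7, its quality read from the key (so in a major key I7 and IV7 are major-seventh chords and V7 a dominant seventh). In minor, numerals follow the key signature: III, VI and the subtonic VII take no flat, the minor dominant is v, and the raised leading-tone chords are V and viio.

i6

Stacked in thirds the chord is F-Ab-C: a minor triad on F.
F is scale degree 1 in F minor, and a minor triad on that degree is written i.
With Ab in the bass the chord is in first inversion, so the figured bass is 6.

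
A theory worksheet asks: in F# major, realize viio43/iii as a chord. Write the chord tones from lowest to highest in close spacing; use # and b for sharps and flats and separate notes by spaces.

The slash marks an applied leading-tone chord: viio of iii. In F# major, iii is A#, so the leading tone to it is G##, a half step below.
Building a fully diminished seventh chord on G## gives G##-B#-D#-F#.
With the 43 figure the chord is in second inversion; from the bass D# upward in close position it reads D#-F#-G##-B#.

D# F# G## B#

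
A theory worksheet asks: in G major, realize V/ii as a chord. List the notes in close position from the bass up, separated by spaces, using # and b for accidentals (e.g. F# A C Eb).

E G# B

The slash means an applied dominant: we want the dominant of ii. In G major, ii is A minor, and its dominant is built on E.
Building a major triad on E gives E-G#-B.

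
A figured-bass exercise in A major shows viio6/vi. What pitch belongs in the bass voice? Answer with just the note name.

G#

The applied chord viio6/vi is rooted on E#: E#-G#-B.
The figure 6 means first inversion — the third is in the bass.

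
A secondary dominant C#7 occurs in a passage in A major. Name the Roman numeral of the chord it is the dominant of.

vi

The chord is a dominant seventh chord on C#.
A dominant resolves down a perfect fifth: C# → F#. In A major, F# is scale degree 6, i.e. vi.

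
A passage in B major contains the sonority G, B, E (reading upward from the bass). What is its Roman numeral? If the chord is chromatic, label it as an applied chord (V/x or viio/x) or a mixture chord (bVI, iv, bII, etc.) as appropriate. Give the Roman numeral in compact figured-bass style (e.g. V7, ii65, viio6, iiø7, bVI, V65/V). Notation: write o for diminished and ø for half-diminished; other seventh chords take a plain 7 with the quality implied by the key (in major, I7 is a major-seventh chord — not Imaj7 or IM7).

iv6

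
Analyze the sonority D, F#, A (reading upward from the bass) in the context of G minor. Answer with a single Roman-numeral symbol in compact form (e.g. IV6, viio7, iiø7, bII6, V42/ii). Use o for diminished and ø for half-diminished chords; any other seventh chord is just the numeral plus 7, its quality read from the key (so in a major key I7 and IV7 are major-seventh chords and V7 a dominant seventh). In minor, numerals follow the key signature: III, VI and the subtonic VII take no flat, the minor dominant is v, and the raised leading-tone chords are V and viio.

V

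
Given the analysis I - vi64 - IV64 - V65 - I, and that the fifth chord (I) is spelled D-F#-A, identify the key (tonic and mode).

The anchor chord is a major triad on D, labeled I.
If D is scale degree 1 and the mode makes that degree carry a major triad, the tonic is D and the mode is major.

D major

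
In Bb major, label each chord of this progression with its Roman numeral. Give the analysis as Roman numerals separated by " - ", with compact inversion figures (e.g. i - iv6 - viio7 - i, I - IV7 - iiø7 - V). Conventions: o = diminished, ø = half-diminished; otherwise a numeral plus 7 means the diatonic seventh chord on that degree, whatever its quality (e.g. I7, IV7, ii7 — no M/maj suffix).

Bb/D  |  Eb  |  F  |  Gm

Bb/D: major triad on Bb = scale degree 1 → I6.
Eb has root Eb, degree 4 in Bb major, so IV.
F: root F is the dominant; major triad there is V.
Gm: root G is the submediant; minor triad there is vi.

I6 - IV - V - vi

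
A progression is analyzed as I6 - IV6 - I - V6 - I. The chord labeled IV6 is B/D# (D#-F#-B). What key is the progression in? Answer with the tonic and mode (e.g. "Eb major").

The anchor chord is a major triad on B, labeled IV6.
If B is scale degree 4 and the mode makes that degree carry a major triad, the tonic is F# and the mode is major.

F# major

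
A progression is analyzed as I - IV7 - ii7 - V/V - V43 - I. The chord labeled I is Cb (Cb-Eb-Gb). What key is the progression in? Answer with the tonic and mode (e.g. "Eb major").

The anchor chord is a major triad on Cb, labeled I.
If Cb is scale degree 1 and the mode makes that degree carry a major triad, the tonic is Cb and the mode is major.

Cb major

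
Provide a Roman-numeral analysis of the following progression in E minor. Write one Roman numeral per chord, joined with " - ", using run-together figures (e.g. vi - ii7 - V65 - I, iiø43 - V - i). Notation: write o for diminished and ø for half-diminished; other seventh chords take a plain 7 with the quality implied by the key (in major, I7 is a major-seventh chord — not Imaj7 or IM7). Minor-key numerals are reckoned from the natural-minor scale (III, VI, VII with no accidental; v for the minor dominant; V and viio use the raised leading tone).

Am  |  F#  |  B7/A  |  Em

iv - V/V - V42 - i

Am: minor triad on A = scale degree 4 → iv.
F# is the secondary dominant of V (major triad on F#): V/V.
B7/A has root B, degree 5 in E minor, so V42.
Em: root E is the tonic; minor triad there is i.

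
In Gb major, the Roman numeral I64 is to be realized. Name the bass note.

Db

I in Gb major has root Gb; the chord is Gb-Bb-Db.
The figure 64 means second inversion — the fifth is in the bass.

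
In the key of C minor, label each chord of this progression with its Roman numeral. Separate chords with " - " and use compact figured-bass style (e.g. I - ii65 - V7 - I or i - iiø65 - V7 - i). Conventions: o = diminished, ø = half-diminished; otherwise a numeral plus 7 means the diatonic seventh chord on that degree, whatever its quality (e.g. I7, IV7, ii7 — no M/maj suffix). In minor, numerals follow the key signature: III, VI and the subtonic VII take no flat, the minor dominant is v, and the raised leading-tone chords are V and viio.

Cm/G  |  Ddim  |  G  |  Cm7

i64 - iio - V - i7

Cm/G: root C is the tonic; minor triad there is i64.
Ddim: root D is the supertonic; diminished triad there is iio.
G: root G is the dominant; major triad there is V.
Cm7: minor seventh chord on C = scale degree 1 → i7.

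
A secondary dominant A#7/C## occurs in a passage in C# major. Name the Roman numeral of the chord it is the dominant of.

The chord is a dominant seventh chord on A#.
A dominant resolves down a perfect fifth: A# → D#. In C# major, D# is scale degree 2, i.e. ii.

ii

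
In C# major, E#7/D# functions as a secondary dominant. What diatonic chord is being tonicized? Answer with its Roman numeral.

vi

The chord is a dominant seventh chord on E#.
A dominant resolves down a perfect fifth: E# → A#. In C# major, A# is scale degree 6, i.e. vi.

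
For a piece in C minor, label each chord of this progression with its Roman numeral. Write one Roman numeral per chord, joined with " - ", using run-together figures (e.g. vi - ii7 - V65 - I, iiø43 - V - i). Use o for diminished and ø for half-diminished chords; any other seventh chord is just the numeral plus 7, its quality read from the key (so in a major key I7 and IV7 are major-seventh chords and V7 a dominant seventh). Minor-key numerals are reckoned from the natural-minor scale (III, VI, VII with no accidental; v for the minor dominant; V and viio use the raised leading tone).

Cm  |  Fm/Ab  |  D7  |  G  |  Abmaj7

i - iv6 - V7/V - V - VI7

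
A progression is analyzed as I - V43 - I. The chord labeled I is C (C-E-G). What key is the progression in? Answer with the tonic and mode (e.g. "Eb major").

C major

The anchor chord is a major triad on C, labeled I.
If C is scale degree 1 and the mode makes that degree carry a major triad, the tonic is C and the mode is major.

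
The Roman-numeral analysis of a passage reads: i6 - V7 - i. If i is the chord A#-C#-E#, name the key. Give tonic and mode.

A# minor

i is given as A#-C#-E# — a minor triad with root A#.
If A# is scale degree 1 and the mode makes that degree carry a minor triad, the tonic is A# and the mode is minor.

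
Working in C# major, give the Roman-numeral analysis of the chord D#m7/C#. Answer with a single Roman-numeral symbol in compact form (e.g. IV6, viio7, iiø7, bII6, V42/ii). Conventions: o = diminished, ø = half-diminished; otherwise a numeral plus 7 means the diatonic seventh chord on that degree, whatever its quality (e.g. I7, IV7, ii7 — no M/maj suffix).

Stacked in thirds the chord is D#-F#-A#-C#: a minor seventh chord on D#.
In C# major, D# is the supertonic; the diatonic minor seventh chord there is ii7.
With C# in the bass the chord is in third inversion, so the figured bass is 42.

ii42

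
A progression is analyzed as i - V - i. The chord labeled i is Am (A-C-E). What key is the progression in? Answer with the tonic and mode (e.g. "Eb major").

The anchor chord is a minor triad on A, labeled i.
If A is scale degree 1 and the mode makes that degree carry a minor triad, the tonic is A and the mode is minor.

A minor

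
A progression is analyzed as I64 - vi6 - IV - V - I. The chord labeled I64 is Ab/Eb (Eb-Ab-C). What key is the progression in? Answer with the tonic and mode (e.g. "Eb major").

Ab major

I64 is given as Eb-Ab-C — a major triad with root Ab.
If Ab is scale degree 1 and the mode makes that degree carry a major triad, the tonic is Ab and the mode is major.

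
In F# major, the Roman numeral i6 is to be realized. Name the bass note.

i in F# major has root F#; the chord is F#-A-C#.
The figure 6 means first inversion — the third is in the bass.

A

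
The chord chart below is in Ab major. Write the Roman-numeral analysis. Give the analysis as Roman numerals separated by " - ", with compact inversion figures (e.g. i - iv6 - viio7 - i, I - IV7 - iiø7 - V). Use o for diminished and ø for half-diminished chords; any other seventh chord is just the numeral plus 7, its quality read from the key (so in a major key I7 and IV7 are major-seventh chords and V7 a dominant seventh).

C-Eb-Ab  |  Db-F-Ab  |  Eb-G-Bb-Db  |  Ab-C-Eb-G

I6 - IV - V7 - I7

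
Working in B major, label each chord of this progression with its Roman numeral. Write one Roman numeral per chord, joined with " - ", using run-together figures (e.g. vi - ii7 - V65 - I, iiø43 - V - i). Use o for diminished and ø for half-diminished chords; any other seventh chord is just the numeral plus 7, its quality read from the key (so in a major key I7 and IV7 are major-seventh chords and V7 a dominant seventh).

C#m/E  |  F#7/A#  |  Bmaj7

ii6 - V65 - I7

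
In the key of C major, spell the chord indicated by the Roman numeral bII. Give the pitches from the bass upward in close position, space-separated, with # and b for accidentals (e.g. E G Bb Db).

bII is the Neapolitan chord — a major triad on the lowered second degree. In C major that root is Db.
So the chord is Db-F-Ab, a major triad.

Db F Ab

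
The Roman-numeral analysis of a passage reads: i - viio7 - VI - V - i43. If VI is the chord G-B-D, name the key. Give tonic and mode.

B minor

The anchor chord is a major triad on G, labeled VI.
Counting down 5 scale steps from G places the tonic on B; a major triad on degree 6 is diatonic only in minor.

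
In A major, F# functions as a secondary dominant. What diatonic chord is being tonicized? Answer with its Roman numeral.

ii

The chord is a major triad on F#.
A dominant resolves down a perfect fifth: F# → B. In A major, B is scale degree 2, i.e. ii.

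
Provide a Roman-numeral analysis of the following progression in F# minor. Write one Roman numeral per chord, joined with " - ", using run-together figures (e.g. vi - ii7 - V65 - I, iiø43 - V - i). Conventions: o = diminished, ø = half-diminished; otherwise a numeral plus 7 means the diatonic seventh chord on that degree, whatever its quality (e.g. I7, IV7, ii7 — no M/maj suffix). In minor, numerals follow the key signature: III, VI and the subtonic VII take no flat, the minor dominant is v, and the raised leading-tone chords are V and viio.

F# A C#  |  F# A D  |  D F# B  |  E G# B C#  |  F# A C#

F#-A-C#: root F# is the tonic; minor triad there is i.
F#-A-D: root D is the submediant; major triad there is VI6.
D-F#-B: root B is the subdominant; minor triad there is iv6.
E-G#-B-C#: root C# is the dominant; minor seventh chord there is v65.
F#-A-C#: root F# is the tonic; minor triad there is i.

i - VI6 - iv6 - v65 - i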